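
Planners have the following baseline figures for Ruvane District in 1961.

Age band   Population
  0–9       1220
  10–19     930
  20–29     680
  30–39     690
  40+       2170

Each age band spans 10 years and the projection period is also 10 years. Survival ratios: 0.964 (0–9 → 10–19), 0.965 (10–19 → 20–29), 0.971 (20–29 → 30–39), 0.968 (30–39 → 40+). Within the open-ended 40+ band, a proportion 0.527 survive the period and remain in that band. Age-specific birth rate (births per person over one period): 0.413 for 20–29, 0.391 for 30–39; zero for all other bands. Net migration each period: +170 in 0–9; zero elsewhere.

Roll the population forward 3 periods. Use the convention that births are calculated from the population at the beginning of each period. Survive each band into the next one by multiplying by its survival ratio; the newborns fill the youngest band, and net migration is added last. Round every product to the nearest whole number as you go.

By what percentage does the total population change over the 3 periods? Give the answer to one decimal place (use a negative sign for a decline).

-8.5

Call the groups 1 to 5, youngest first.
Period 1.
Births: 680 × 0.413 = 281, 690 × 0.391 = 270 — total 551
Group 2: 1220 × 0.964 = 1176
Group 3: 930 × 0.965 = 897
Group 4: 680 × 0.971 = 660
Group 5: 690 × 0.968 + 2170 × 0.527 = 668 + 1144 = 1812
Net migration: Group 1 + 170 → 721
Giving 721 / 1176 / 897 / 660 / 1812.
Period 2.
Births: 897 × 0.413 = 370, 660 × 0.391 = 258 — total 628
Group 2: 721 × 0.964 = 695
Group 3: 1176 × 0.965 = 1135
Group 4: 897 × 0.971 = 871
Group 5: 660 × 0.968 + 1812 × 0.527 = 639 + 955 = 1594
Net migration: Group 1 + 170 → 798
Giving 798 / 695 / 1135 / 871 / 1594.
Period 3.
Births: 1135 × 0.413 = 469, 871 × 0.391 = 341 — total 810
Group 2: 798 × 0.964 = 769
Group 3: 695 × 0.965 = 671
Group 4: 1135 × 0.971 = 1102
Group 5: 871 × 0.968 + 1594 × 0.527 = 843 + 840 = 1683
Net migration: Group 1 + 170 → 980
Giving 980 / 769 / 671 / 1102 / 1683.
Total: 5690 → 5205; change = -485; percentage change = -8.5%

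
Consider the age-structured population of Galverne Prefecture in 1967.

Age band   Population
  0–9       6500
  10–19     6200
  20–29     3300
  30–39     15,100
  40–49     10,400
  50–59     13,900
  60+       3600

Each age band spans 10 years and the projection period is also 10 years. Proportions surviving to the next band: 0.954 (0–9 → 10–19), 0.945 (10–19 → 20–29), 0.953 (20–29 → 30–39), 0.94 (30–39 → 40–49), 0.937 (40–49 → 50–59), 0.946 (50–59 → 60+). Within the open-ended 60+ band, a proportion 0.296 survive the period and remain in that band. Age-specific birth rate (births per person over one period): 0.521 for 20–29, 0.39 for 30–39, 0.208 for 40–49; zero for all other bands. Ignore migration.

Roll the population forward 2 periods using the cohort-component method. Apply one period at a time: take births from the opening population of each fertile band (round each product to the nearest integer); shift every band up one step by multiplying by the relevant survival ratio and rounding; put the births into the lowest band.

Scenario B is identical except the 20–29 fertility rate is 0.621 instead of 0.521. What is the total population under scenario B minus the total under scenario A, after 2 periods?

Let group 1 be 0–9 through group 7 = 60+.
After projecting period 1:
Births: 3300 × 0.521 = 1719  |  15100 × 0.39 = 5889  |  10400 × 0.208 = 2163 → 9771
Group 2: 6500 × 0.954 = 6201
Group 3: 6200 × 0.945 = 5859
Group 4: 3300 × 0.953 = 3145
Group 5: 15100 × 0.94 = 14194
Group 6: 10400 × 0.937 = 9745
Group 7: 13900 × 0.946 + 3600 × 0.296 = 13149 + 1066 = 14215
Giving 9771 / 6201 / 5859 / 3145 / 14194 / 9745 / 14215.
After projecting period 2:
Births: 5859 × 0.521 = 3053  |  3145 × 0.39 = 1227  |  14194 × 0.208 = 2952 → 7232
Group 2: 9771 × 0.954 = 9322
Group 3: 6201 × 0.945 = 5860
Group 4: 5859 × 0.953 = 5584
Group 5: 3145 × 0.94 = 2956
Group 6: 14194 × 0.937 = 13300
Group 7: 9745 × 0.946 + 14215 × 0.296 = 9219 + 4208 = 13427
Giving 7232 / 9322 / 5860 / 5584 / 2956 / 13300 / 13427.
Scenario A total after 2 periods: 57681
Scenario B projection —
After projecting period 1:
Births: 3300 × 0.621 = 2049  |  15100 × 0.39 = 5889  |  10400 × 0.208 = 2163 → 10101
Group 2: 6500 × 0.954 = 6201
Group 3: 6200 × 0.945 = 5859
Group 4: 3300 × 0.953 = 3145
Group 5: 15100 × 0.94 = 14194
Group 6: 10400 × 0.937 = 9745
Group 7: 13900 × 0.946 + 3600 × 0.296 = 13149 + 1066 = 14215
Giving 10101 / 6201 / 5859 / 3145 / 14194 / 9745 / 14215.
After projecting period 2:
Births: 5859 × 0.621 = 3638  |  3145 × 0.39 = 1227  |  14194 × 0.208 = 2952 → 7817
Group 2: 10101 × 0.954 = 9636
Group 3: 6201 × 0.945 = 5860
Group 4: 5859 × 0.953 = 5584
Group 5: 3145 × 0.94 = 2956
Group 6: 14194 × 0.937 = 13300
Group 7: 9745 × 0.946 + 14215 × 0.296 = 9219 + 4208 = 13427
Giving 7817 / 9636 / 5860 / 5584 / 2956 / 13300 / 13427.
Scenario B total after 2 periods: 58580
Difference B − A = 58580 − 57681 = 899

899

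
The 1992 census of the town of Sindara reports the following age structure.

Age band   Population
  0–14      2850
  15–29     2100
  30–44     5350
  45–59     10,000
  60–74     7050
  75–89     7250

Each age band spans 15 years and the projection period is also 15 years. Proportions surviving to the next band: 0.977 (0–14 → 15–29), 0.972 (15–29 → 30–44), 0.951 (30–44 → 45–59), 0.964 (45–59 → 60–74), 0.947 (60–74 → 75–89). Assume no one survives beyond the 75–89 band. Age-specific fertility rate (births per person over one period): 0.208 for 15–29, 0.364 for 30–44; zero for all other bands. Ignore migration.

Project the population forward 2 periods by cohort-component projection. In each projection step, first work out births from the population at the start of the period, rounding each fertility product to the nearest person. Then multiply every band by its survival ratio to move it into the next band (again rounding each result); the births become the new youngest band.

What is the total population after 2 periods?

22332

(Bands numbered youngest = 1 to oldest = 6.)
— Period 1 —
Births: 2100 × 0.208 = 437 ; 5350 × 0.364 = 1947 ⇒ total 2384
Band 2: 2850 × 0.977 = 2784
Band 3: 2100 × 0.972 = 2041
Band 4: 5350 × 0.951 = 5088
Band 5: 10000 × 0.964 = 9640
Band 6: 7050 × 0.947 = 6676
Population now: 0–14=2384, 15–29=2784, 30–44=2041, 45–59=5088, 60–74=9640, 75–89=6676
— Period 2 —
Births: 2784 × 0.208 = 579 ; 2041 × 0.364 = 743 ⇒ total 1322
Band 2: 2384 × 0.977 = 2329
Band 3: 2784 × 0.972 = 2706
Band 4: 2041 × 0.951 = 1941
Band 5: 5088 × 0.964 = 4905
Band 6: 9640 × 0.947 = 9129
Population now: 0–14=1322, 15–29=2329, 30–44=2706, 45–59=1941, 60–74=4905, 75–89=9129
Total after period 2: 1322 + 2329 + 2706 + 1941 + 4905 + 9129 = 22332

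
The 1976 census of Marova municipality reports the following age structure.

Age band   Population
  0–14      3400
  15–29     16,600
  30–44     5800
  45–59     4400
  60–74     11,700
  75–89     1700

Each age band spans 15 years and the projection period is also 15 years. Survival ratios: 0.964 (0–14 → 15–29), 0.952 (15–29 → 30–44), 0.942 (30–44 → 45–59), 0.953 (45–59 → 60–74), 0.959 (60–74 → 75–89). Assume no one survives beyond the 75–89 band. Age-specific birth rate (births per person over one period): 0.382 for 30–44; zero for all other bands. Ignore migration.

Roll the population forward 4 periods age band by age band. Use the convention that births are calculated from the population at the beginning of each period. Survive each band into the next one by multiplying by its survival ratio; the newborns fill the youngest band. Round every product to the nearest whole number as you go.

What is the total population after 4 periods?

25788

(Groups numbered youngest = 1 to oldest = 6.)
[period 1]
Births: 5800 * 0.382 = 2216
Group 2: 3400 * 0.964 = 3278
Group 3: 16600 * 0.952 = 15803
Group 4: 5800 * 0.942 = 5464
Group 5: 4400 * 0.953 = 4193
Group 6: 11700 * 0.959 = 11220
→ [2216, 3278, 15803, 5464, 4193, 11220]
[period 2]
Births: 15803 * 0.382 = 6037
Group 2: 2216 * 0.964 = 2136
Group 3: 3278 * 0.952 = 3121
Group 4: 15803 * 0.942 = 14886
Group 5: 5464 * 0.953 = 5207
Group 6: 4193 * 0.959 = 4021
→ [6037, 2136, 3121, 14886, 5207, 4021]
[period 3]
Births: 3121 * 0.382 = 1192
Group 2: 6037 * 0.964 = 5820
Group 3: 2136 * 0.952 = 2033
Group 4: 3121 * 0.942 = 2940
Group 5: 14886 * 0.953 = 14186
Group 6: 5207 * 0.959 = 4994
→ [1192, 5820, 2033, 2940, 14186, 4994]
[period 4]
Births: 2033 * 0.382 = 777
Group 2: 1192 * 0.964 = 1149
Group 3: 5820 * 0.952 = 5541
Group 4: 2033 * 0.942 = 1915
Group 5: 2940 * 0.953 = 2802
Group 6: 14186 * 0.959 = 13604
→ [777, 1149, 5541, 1915, 2802, 13604]
Total after period 4: 777 + 1149 + 5541 + 1915 + 2802 + 13604 = 25788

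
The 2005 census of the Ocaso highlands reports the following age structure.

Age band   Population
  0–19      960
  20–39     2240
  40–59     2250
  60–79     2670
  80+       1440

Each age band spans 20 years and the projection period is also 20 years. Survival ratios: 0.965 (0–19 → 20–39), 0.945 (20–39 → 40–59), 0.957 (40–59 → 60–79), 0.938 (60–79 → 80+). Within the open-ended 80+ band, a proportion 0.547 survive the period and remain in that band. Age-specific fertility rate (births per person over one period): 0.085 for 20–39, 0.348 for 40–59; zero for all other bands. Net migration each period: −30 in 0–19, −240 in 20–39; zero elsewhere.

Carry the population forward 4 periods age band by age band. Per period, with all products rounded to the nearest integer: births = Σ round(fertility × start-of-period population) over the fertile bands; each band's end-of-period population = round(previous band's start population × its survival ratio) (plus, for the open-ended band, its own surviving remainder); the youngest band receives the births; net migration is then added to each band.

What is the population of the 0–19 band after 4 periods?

232

Call the groups 1 to 5, youngest first.
Period 1.
Births: 2240 × 0.085 = 190  |  2250 × 0.348 = 783 ⇒ total 973
Group 2: 960 × 0.965 = 926
Group 3: 2240 × 0.945 = 2117
Group 4: 2250 × 0.957 = 2153
Group 5: 2670 × 0.938 + 1440 × 0.547 = 2504 + 788 = 3292
Net migration: Group 1 − 30 → 943; Group 2 − 240 → 686
End of period: [943, 686, 2117, 2153, 3292]
Period 2.
Births: 686 × 0.085 = 58  |  2117 × 0.348 = 737 ⇒ total 795
Group 2: 943 × 0.965 = 910
Group 3: 686 × 0.945 = 648
Group 4: 2117 × 0.957 = 2026
Group 5: 2153 × 0.938 + 3292 × 0.547 = 2020 + 1801 = 3821
Net migration: Group 1 − 30 → 765; Group 2 − 240 → 670
End of period: [765, 670, 648, 2026, 3821]
Period 3.
Births: 670 × 0.085 = 57  |  648 × 0.348 = 226 ⇒ total 283
Group 2: 765 × 0.965 = 738
Group 3: 670 × 0.945 = 633
Group 4: 648 × 0.957 = 620
Group 5: 2026 × 0.938 + 3821 × 0.547 = 1900 + 2090 = 3990
Net migration: Group 1 − 30 → 253; Group 2 − 240 → 498
End of period: [253, 498, 633, 620, 3990]
Period 4.
Births: 498 × 0.085 = 42  |  633 × 0.348 = 220 ⇒ total 262
Group 2: 253 × 0.965 = 244
Group 3: 498 × 0.945 = 471
Group 4: 633 × 0.957 = 606
Group 5: 620 × 0.938 + 3990 × 0.547 = 582 + 2183 = 2765
Net migration: Group 1 − 30 → 232; Group 2 − 240 → 4
End of period: [232, 4, 471, 606, 2765]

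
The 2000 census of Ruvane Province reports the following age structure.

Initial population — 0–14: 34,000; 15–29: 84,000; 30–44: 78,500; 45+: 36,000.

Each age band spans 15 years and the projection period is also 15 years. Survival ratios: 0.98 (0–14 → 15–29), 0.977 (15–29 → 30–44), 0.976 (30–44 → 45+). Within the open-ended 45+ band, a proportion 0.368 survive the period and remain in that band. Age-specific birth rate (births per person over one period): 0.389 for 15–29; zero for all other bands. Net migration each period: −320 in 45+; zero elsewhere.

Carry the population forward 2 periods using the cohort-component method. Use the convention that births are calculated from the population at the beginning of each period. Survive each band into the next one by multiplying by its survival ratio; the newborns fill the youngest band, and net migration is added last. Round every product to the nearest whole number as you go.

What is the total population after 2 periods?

190267

Call the groups 1 to 4, youngest first.
[period 1]
Births: 84000 × 0.389 = 32676
Group 2: 34000 × 0.98 = 33320
Group 3: 84000 × 0.977 = 82068
Group 4: 78500 × 0.976 + 36000 × 0.368 = 76616 + 13248 = 89864
Net migration: Group 4 − 320 → 89544
End of period: [32676, 33320, 82068, 89544]
[period 2]
Births: 33320 × 0.389 = 12961
Group 2: 32676 × 0.98 = 32022
Group 3: 33320 × 0.977 = 32554
Group 4: 82068 × 0.976 + 89544 × 0.368 = 80098 + 32952 = 113050
Net migration: Group 4 − 320 → 112730
End of period: [12961, 32022, 32554, 112730]
Total after period 2: 12961 + 32022 + 32554 + 112730 = 190267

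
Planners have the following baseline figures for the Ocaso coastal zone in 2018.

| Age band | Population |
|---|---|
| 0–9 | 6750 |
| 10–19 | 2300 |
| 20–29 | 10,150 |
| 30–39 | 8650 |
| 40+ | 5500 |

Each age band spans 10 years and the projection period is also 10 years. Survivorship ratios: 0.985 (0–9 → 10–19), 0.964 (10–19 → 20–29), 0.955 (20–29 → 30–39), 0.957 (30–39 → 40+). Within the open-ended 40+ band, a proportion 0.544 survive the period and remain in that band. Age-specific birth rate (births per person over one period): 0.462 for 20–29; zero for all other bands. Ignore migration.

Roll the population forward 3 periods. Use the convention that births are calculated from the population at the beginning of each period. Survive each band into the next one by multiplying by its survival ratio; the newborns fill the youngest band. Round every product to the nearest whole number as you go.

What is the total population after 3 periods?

24952

Call the groups 1 to 5, youngest first.
Period 1.
Births: 10150 × 0.462 = 4689
Group 2: 6750 × 0.985 = 6649
Group 3: 2300 × 0.964 = 2217
Group 4: 10150 × 0.955 = 9693
Group 5: 8650 × 0.957 + 5500 × 0.544 = 8278 + 2992 = 11270
Giving 4689 / 6649 / 2217 / 9693 / 11270.
Period 2.
Births: 2217 × 0.462 = 1024
Group 2: 4689 × 0.985 = 4619
Group 3: 6649 × 0.964 = 6410
Group 4: 2217 × 0.955 = 2117
Group 5: 9693 × 0.957 + 11270 × 0.544 = 9276 + 6131 = 15407
Giving 1024 / 4619 / 6410 / 2117 / 15407.
Period 3.
Births: 6410 × 0.462 = 2961
Group 2: 1024 × 0.985 = 1009
Group 3: 4619 × 0.964 = 4453
Group 4: 6410 × 0.955 = 6122
Group 5: 2117 × 0.957 + 15407 × 0.544 = 2026 + 8381 = 10407
Giving 2961 / 1009 / 4453 / 6122 / 10407.
Total after period 3: 2961 + 1009 + 4453 + 6122 + 10407 = 24952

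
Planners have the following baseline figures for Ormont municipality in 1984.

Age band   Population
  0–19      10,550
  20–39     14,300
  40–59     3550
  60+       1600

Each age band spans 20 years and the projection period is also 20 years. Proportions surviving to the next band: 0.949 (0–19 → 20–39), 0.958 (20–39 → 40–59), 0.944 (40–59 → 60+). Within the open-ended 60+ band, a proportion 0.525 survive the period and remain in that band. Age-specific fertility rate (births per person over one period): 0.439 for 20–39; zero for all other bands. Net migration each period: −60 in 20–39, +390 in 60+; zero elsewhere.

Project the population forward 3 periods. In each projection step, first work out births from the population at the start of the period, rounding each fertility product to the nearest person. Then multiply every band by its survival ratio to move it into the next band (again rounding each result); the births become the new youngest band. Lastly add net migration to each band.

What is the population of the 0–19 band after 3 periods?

2589

Call the groups 1 to 4, youngest first.
After projecting period 1:
Births: 14300 × 0.439 = 6278
Group 2: 10550 × 0.949 = 10012
Group 3: 14300 × 0.958 = 13699
Group 4: 3550 × 0.944 + 1600 × 0.525 = 3351 + 840 = 4191
Net migration: Group 2 − 60 → 9952; Group 4 + 390 → 4581
Population now: 0–19=6278, 20–39=9952, 40–59=13699, 60+=4581
After projecting period 2:
Births: 9952 × 0.439 = 4369
Group 2: 6278 × 0.949 = 5958
Group 3: 9952 × 0.958 = 9534
Group 4: 13699 × 0.944 + 4581 × 0.525 = 12932 + 2405 = 15337
Net migration: Group 2 − 60 → 5898; Group 4 + 390 → 15727
Population now: 0–19=4369, 20–39=5898, 40–59=9534, 60+=15727
After projecting period 3:
Births: 5898 × 0.439 = 2589
Group 2: 4369 × 0.949 = 4146
Group 3: 5898 × 0.958 = 5650
Group 4: 9534 × 0.944 + 15727 × 0.525 = 9000 + 8257 = 17257
Net migration: Group 2 − 60 → 4086; Group 4 + 390 → 17647
Population now: 0–19=2589, 20–39=4086, 40–59=5650, 60+=17647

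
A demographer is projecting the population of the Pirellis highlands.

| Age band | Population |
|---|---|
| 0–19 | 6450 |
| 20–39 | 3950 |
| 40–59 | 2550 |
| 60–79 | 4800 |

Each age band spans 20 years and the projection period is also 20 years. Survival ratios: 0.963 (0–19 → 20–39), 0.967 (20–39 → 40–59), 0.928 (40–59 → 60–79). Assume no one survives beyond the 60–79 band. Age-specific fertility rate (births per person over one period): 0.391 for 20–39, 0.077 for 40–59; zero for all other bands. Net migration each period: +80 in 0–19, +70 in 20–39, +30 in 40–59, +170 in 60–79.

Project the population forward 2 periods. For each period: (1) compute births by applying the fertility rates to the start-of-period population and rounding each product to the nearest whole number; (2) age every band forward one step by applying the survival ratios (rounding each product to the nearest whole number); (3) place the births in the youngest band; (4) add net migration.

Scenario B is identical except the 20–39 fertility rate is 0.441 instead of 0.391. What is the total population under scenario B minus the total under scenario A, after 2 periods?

504

[period 1]
Births: 3950 × 0.391 = 1544  |  2550 × 0.077 = 196 ⇒ total 1740
20–39: 6450 × 0.963 = 6211
40–59: 3950 × 0.967 = 3820
60–79: 2550 × 0.928 = 2366
Net migration: 0–19 + 80 → 1820; 20–39 + 70 → 6281; 40–59 + 30 → 3850; 60–79 + 170 → 2536
Giving 1820 / 6281 / 3850 / 2536.
[period 2]
Births: 6281 × 0.391 = 2456  |  3850 × 0.077 = 296 ⇒ total 2752
20–39: 1820 × 0.963 = 1753
40–59: 6281 × 0.967 = 6074
60–79: 3850 × 0.928 = 3573
Net migration: 0–19 + 80 → 2832; 20–39 + 70 → 1823; 40–59 + 30 → 6104; 60–79 + 170 → 3743
Giving 2832 / 1823 / 6104 / 3743.
Scenario A total after 2 periods: 14502
Scenario B projection —
[period 1]
Births: 3950 × 0.441 = 1742  |  2550 × 0.077 = 196 ⇒ total 1938
20–39: 6450 × 0.963 = 6211
40–59: 3950 × 0.967 = 3820
60–79: 2550 × 0.928 = 2366
Net migration: 0–19 + 80 → 2018; 20–39 + 70 → 6281; 40–59 + 30 → 3850; 60–79 + 170 → 2536
Giving 2018 / 6281 / 3850 / 2536.
[period 2]
Births: 6281 × 0.441 = 2770  |  3850 × 0.077 = 296 ⇒ total 3066
20–39: 2018 × 0.963 = 1943
40–59: 6281 × 0.967 = 6074
60–79: 3850 × 0.928 = 3573
Net migration: 0–19 + 80 → 3146; 20–39 + 70 → 2013; 40–59 + 30 → 6104; 60–79 + 170 → 3743
Giving 3146 / 2013 / 6104 / 3743.
Scenario B total after 2 periods: 15006
Difference B − A = 15006 − 14502 = 504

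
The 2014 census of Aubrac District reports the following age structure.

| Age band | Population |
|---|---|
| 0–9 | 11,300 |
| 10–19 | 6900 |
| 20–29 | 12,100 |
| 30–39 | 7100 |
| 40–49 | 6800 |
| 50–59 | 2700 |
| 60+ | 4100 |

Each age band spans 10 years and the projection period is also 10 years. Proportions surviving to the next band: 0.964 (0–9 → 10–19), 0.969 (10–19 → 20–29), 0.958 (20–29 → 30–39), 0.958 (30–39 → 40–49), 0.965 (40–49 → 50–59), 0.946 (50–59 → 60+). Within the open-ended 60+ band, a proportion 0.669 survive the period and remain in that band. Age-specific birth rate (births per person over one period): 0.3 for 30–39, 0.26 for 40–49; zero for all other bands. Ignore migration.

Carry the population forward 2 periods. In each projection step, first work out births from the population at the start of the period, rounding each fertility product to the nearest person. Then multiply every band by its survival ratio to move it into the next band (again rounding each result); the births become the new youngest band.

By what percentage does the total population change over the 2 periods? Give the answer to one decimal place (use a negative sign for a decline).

(Groups numbered youngest = 1 to oldest = 7.)
[period 1]
Births: 7100 × 0.3 = 2130  |  6800 × 0.26 = 1768 → 3898
Group 2: 11300 × 0.964 = 10893
Group 3: 6900 × 0.969 = 6686
Group 4: 12100 × 0.958 = 11592
Group 5: 7100 × 0.958 = 6802
Group 6: 6800 × 0.965 = 6562
Group 7: 2700 × 0.946 + 4100 × 0.669 = 2554 + 2743 = 5297
Population now: 0–9=3898, 10–19=10893, 20–29=6686, 30–39=11592, 40–49=6802, 50–59=6562, 60+=5297
[period 2]
Births: 11592 × 0.3 = 3478  |  6802 × 0.26 = 1769 → 5247
Group 2: 3898 × 0.964 = 3758
Group 3: 10893 × 0.969 = 10555
Group 4: 6686 × 0.958 = 6405
Group 5: 11592 × 0.958 = 11105
Group 6: 6802 × 0.965 = 6564
Group 7: 6562 × 0.946 + 5297 × 0.669 = 6208 + 3544 = 9752
Population now: 0–9=5247, 10–19=3758, 20–29=10555, 30–39=6405, 40–49=11105, 50–59=6564, 60+=9752
Total: 51000 → 53386; change = 2386; percentage change = 4.7%

4.7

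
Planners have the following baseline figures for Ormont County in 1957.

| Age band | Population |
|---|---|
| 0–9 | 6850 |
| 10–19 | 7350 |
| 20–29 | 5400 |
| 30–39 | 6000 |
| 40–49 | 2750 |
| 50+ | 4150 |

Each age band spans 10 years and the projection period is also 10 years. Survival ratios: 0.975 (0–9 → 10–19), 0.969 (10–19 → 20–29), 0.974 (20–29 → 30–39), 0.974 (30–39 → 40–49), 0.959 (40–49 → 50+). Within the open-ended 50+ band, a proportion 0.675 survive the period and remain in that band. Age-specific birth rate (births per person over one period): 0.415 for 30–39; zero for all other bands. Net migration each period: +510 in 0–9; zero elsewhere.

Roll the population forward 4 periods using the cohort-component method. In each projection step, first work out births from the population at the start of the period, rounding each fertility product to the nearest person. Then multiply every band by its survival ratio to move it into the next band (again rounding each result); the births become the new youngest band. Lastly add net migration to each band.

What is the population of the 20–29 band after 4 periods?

2545

— Period 1 —
Births: 6000 × 0.415 = 2490
10–19: 6850 × 0.975 = 6679
20–29: 7350 × 0.969 = 7122
30–39: 5400 × 0.974 = 5260
40–49: 6000 × 0.974 = 5844
50+: 2750 × 0.959 + 4150 × 0.675 = 2637 + 2801 = 5438
Net migration: 0–9 + 510 → 3000
Population now: 0–9=3000, 10–19=6679, 20–29=7122, 30–39=5260, 40–49=5844, 50+=5438
— Period 2 —
Births: 5260 × 0.415 = 2183
10–19: 3000 × 0.975 = 2925
20–29: 6679 × 0.969 = 6472
30–39: 7122 × 0.974 = 6937
40–49: 5260 × 0.974 = 5123
50+: 5844 × 0.959 + 5438 × 0.675 = 5604 + 3671 = 9275
Net migration: 0–9 + 510 → 2693
Population now: 0–9=2693, 10–19=2925, 20–29=6472, 30–39=6937, 40–49=5123, 50+=9275
— Period 3 —
Births: 6937 × 0.415 = 2879
10–19: 2693 × 0.975 = 2626
20–29: 2925 × 0.969 = 2834
30–39: 6472 × 0.974 = 6304
40–49: 6937 × 0.974 = 6757
50+: 5123 × 0.959 + 9275 × 0.675 = 4913 + 6261 = 11174
Net migration: 0–9 + 510 → 3389
Population now: 0–9=3389, 10–19=2626, 20–29=2834, 30–39=6304, 40–49=6757, 50+=11174
— Period 4 —
Births: 6304 × 0.415 = 2616
10–19: 3389 × 0.975 = 3304
20–29: 2626 × 0.969 = 2545
30–39: 2834 × 0.974 = 2760
40–49: 6304 × 0.974 = 6140
50+: 6757 × 0.959 + 11174 × 0.675 = 6480 + 7542 = 14022
Net migration: 0–9 + 510 → 3126
Population now: 0–9=3126, 10–19=3304, 20–29=2545, 30–39=2760, 40–49=6140, 50+=14022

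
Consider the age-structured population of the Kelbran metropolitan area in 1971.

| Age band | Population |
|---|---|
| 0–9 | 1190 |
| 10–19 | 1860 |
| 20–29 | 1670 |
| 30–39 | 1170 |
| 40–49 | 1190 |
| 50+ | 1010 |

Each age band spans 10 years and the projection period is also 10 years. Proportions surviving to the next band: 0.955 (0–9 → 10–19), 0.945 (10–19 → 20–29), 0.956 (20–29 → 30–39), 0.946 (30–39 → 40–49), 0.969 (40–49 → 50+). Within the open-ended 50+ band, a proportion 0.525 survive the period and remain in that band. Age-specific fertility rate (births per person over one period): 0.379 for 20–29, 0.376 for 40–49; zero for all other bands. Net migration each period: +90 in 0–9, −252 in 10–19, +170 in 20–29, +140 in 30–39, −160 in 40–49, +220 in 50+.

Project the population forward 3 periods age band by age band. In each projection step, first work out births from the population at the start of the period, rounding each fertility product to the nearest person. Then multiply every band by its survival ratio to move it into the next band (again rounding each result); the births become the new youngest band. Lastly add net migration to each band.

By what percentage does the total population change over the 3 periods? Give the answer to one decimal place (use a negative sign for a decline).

4.9

(Bands numbered youngest = 1 to oldest = 6.)
Period 1.
Births: 1670 × 0.379 = 633, 1190 × 0.376 = 447 → total 1080
Band 2: 1190 × 0.955 = 1136
Band 3: 1860 × 0.945 = 1758
Band 4: 1670 × 0.956 = 1597
Band 5: 1170 × 0.946 = 1107
Band 6: 1190 × 0.969 + 1010 × 0.525 = 1153 + 530 = 1683
Net migration: Band 1 + 90 → 1170; Band 2 − 252 → 884; Band 3 + 170 → 1928; Band 4 + 140 → 1737; Band 5 − 160 → 947; Band 6 + 220 → 1903
End of period: [1170, 884, 1928, 1737, 947, 1903]
Period 2.
Births: 1928 × 0.379 = 731, 947 × 0.376 = 356 → total 1087
Band 2: 1170 × 0.955 = 1117
Band 3: 884 × 0.945 = 835
Band 4: 1928 × 0.956 = 1843
Band 5: 1737 × 0.946 = 1643
Band 6: 947 × 0.969 + 1903 × 0.525 = 918 + 999 = 1917
Net migration: Band 1 + 90 → 1177; Band 2 − 252 → 865; Band 3 + 170 → 1005; Band 4 + 140 → 1983; Band 5 − 160 → 1483; Band 6 + 220 → 2137
End of period: [1177, 865, 1005, 1983, 1483, 2137]
Period 3.
Births: 1005 × 0.379 = 381, 1483 × 0.376 = 558 → total 939
Band 2: 1177 × 0.955 = 1124
Band 3: 865 × 0.945 = 817
Band 4: 1005 × 0.956 = 961
Band 5: 1983 × 0.946 = 1876
Band 6: 1483 × 0.969 + 2137 × 0.525 = 1437 + 1122 = 2559
Net migration: Band 1 + 90 → 1029; Band 2 − 252 → 872; Band 3 + 170 → 987; Band 4 + 140 → 1101; Band 5 − 160 → 1716; Band 6 + 220 → 2779
End of period: [1029, 872, 987, 1101, 1716, 2779]
Total: 8090 → 8484; change = 394; percentage change = 4.9%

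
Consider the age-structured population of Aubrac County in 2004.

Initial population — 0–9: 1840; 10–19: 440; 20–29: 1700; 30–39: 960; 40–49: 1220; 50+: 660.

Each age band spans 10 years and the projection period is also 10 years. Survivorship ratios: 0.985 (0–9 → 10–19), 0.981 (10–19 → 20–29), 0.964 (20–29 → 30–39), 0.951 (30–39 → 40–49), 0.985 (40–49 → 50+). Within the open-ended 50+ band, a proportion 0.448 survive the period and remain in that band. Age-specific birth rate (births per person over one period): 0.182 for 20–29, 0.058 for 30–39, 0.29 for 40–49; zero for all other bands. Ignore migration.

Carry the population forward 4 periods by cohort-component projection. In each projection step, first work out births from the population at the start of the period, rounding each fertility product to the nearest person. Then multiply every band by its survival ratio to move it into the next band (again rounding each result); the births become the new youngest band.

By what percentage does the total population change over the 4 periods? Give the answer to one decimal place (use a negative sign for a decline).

[period 1]
Births: 1700 × 0.182 = 309  |  960 × 0.058 = 56  |  1220 × 0.29 = 354 → total 719
10–19: 1840 × 0.985 = 1812
20–29: 440 × 0.981 = 432
30–39: 1700 × 0.964 = 1639
40–49: 960 × 0.951 = 913
50+: 1220 × 0.985 + 660 × 0.448 = 1202 + 296 = 1498
Giving 719 / 1812 / 432 / 1639 / 913 / 1498.
[period 2]
Births: 432 × 0.182 = 79  |  1639 × 0.058 = 95  |  913 × 0.29 = 265 → total 439
10–19: 719 × 0.985 = 708
20–29: 1812 × 0.981 = 1778
30–39: 432 × 0.964 = 416
40–49: 1639 × 0.951 = 1559
50+: 913 × 0.985 + 1498 × 0.448 = 899 + 671 = 1570
Giving 439 / 708 / 1778 / 416 / 1559 / 1570.
[period 3]
Births: 1778 × 0.182 = 324  |  416 × 0.058 = 24  |  1559 × 0.29 = 452 → total 800
10–19: 439 × 0.985 = 432
20–29: 708 × 0.981 = 695
30–39: 1778 × 0.964 = 1714
40–49: 416 × 0.951 = 396
50+: 1559 × 0.985 + 1570 × 0.448 = 1536 + 703 = 2239
Giving 800 / 432 / 695 / 1714 / 396 / 2239.
[period 4]
Births: 695 × 0.182 = 126  |  1714 × 0.058 = 99  |  396 × 0.29 = 115 → total 340
10–19: 800 × 0.985 = 788
20–29: 432 × 0.981 = 424
30–39: 695 × 0.964 = 670
40–49: 1714 × 0.951 = 1630
50+: 396 × 0.985 + 2239 × 0.448 = 390 + 1003 = 1393
Giving 340 / 788 / 424 / 670 / 1630 / 1393.
Total: 6820 → 5245; change = -1575; percentage change = -23.1%

-23.1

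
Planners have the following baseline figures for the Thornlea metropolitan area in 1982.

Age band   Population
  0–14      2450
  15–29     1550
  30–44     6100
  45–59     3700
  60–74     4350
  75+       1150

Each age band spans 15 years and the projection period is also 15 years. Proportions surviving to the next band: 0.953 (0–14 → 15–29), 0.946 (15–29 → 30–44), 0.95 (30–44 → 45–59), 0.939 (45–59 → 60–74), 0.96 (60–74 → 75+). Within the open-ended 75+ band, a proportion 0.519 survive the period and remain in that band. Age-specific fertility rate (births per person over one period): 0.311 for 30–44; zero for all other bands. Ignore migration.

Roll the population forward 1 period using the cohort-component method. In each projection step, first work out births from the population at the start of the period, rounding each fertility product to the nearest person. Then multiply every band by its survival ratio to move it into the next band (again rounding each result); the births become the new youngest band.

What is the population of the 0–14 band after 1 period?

1897

[period 1]
Births: 6100 × 0.311 = 1897
15–29: 2450 × 0.953 = 2335
30–44: 1550 × 0.946 = 1466
45–59: 6100 × 0.95 = 5795
60–74: 3700 × 0.939 = 3474
75+: 4350 × 0.96 + 1150 × 0.519 = 4176 + 597 = 4773
Population now: 0–14=1897, 15–29=2335, 30–44=1466, 45–59=5795, 60–74=3474, 75+=4773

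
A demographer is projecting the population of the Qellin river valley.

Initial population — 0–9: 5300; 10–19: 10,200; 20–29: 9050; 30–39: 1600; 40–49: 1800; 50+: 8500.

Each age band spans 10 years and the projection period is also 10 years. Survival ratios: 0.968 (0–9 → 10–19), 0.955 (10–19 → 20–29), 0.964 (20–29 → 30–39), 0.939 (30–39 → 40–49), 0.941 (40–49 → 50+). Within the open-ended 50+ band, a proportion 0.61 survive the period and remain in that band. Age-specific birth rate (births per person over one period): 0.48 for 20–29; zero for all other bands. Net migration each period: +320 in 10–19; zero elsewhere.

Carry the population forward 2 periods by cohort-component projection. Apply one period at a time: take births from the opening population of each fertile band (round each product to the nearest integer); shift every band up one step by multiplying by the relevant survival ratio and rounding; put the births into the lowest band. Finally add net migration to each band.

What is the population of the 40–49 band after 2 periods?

— Period 1 —
Births: 9050 × 0.48 = 4344
10–19: 5300 × 0.968 = 5130
20–29: 10200 × 0.955 = 9741
30–39: 9050 × 0.964 = 8724
40–49: 1600 × 0.939 = 1502
50+: 1800 × 0.941 + 8500 × 0.61 = 1694 + 5185 = 6879
Net migration: 10–19 + 320 → 5450
End of period: [4344, 5450, 9741, 8724, 1502, 6879]
— Period 2 —
Births: 9741 × 0.48 = 4676
10–19: 4344 × 0.968 = 4205
20–29: 5450 × 0.955 = 5205
30–39: 9741 × 0.964 = 9390
40–49: 8724 × 0.939 = 8192
50+: 1502 × 0.941 + 6879 × 0.61 = 1413 + 4196 = 5609
Net migration: 10–19 + 320 → 4525
End of period: [4676, 4525, 5205, 9390, 8192, 5609]

8192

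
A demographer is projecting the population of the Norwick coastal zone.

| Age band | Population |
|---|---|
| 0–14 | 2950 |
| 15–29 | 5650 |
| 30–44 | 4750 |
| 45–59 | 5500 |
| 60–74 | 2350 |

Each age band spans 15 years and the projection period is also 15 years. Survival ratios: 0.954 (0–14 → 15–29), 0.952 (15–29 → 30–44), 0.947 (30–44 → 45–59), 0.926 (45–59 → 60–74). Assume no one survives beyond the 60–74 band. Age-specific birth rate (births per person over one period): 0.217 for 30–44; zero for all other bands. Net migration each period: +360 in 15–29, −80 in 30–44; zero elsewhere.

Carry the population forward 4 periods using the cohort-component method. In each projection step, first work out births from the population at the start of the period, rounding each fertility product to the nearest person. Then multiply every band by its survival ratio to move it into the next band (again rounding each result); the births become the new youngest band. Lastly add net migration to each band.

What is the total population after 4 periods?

After projecting period 1:
Births: 4750 × 0.217 = 1031
15–29: 2950 × 0.954 = 2814
30–44: 5650 × 0.952 = 5379
45–59: 4750 × 0.947 = 4498
60–74: 5500 × 0.926 = 5093
Net migration: 15–29 + 360 → 3174; 30–44 − 80 → 5299
Giving 1031 / 3174 / 5299 / 4498 / 5093.
After projecting period 2:
Births: 5299 × 0.217 = 1150
15–29: 1031 × 0.954 = 984
30–44: 3174 × 0.952 = 3022
45–59: 5299 × 0.947 = 5018
60–74: 4498 × 0.926 = 4165
Net migration: 15–29 + 360 → 1344; 30–44 − 80 → 2942
Giving 1150 / 1344 / 2942 / 5018 / 4165.
After projecting period 3:
Births: 2942 × 0.217 = 638
15–29: 1150 × 0.954 = 1097
30–44: 1344 × 0.952 = 1279
45–59: 2942 × 0.947 = 2786
60–74: 5018 × 0.926 = 4647
Net migration: 15–29 + 360 → 1457; 30–44 − 80 → 1199
Giving 638 / 1457 / 1199 / 2786 / 4647.
After projecting period 4:
Births: 1199 × 0.217 = 260
15–29: 638 × 0.954 = 609
30–44: 1457 × 0.952 = 1387
45–59: 1199 × 0.947 = 1135
60–74: 2786 × 0.926 = 2580
Net migration: 15–29 + 360 → 969; 30–44 − 80 → 1307
Giving 260 / 969 / 1307 / 1135 / 2580.
Total after period 4: 260 + 969 + 1307 + 1135 + 2580 = 6251

6251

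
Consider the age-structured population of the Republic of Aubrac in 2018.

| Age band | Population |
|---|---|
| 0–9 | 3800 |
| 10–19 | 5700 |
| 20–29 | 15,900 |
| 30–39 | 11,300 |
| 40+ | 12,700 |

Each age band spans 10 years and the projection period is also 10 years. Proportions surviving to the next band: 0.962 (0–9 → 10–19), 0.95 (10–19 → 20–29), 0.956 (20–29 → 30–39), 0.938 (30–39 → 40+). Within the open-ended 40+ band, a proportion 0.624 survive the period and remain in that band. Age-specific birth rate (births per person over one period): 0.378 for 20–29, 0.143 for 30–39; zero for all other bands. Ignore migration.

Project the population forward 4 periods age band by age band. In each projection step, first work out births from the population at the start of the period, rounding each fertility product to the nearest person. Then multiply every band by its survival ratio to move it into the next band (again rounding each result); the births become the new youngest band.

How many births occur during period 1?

Numbering the bands 1..5 from youngest to oldest:
Period 1:
Births: 15900 × 0.378 = 6010 ; 11300 × 0.143 = 1616 → 7626
Band 2: 3800 × 0.962 = 3656
Band 3: 5700 × 0.95 = 5415
Band 4: 15900 × 0.956 = 15200
Band 5: 11300 × 0.938 + 12700 × 0.624 = 10599 + 7925 = 18524
End of period: [7626, 3656, 5415, 15200, 18524]

7626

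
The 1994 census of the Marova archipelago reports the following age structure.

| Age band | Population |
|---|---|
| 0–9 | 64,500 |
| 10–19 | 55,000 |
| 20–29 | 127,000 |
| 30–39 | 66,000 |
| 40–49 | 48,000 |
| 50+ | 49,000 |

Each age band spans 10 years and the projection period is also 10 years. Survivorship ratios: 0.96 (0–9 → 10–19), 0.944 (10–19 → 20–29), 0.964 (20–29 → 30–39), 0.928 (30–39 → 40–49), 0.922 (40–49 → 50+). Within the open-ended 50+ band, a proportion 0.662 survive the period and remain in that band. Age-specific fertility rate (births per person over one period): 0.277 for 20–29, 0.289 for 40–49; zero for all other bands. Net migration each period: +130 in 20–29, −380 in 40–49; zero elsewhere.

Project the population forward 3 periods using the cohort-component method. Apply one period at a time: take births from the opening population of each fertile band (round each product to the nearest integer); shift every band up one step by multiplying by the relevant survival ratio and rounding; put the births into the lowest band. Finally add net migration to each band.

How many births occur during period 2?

Numbering the groups 1..6 from youngest to oldest:
[period 1]
Births: 127000 × 0.277 = 35179  |  48000 × 0.289 = 13872 → 49051
Group 2: 64500 × 0.96 = 61920
Group 3: 55000 × 0.944 = 51920
Group 4: 127000 × 0.964 = 122428
Group 5: 66000 × 0.928 = 61248
Group 6: 48000 × 0.922 + 49000 × 0.662 = 44256 + 32438 = 76694
Net migration: Group 3 + 130 → 52050; Group 5 − 380 → 60868
End of period: [49051, 61920, 52050, 122428, 60868, 76694]
[period 2]
Births: 52050 × 0.277 = 14418  |  60868 × 0.289 = 17591 → 32009
Group 2: 49051 × 0.96 = 47089
Group 3: 61920 × 0.944 = 58452
Group 4: 52050 × 0.964 = 50176
Group 5: 122428 × 0.928 = 113613
Group 6: 60868 × 0.922 + 76694 × 0.662 = 56120 + 50771 = 106891
Net migration: Group 3 + 130 → 58582; Group 5 − 380 → 113233
End of period: [32009, 47089, 58582, 50176, 113233, 106891]

32009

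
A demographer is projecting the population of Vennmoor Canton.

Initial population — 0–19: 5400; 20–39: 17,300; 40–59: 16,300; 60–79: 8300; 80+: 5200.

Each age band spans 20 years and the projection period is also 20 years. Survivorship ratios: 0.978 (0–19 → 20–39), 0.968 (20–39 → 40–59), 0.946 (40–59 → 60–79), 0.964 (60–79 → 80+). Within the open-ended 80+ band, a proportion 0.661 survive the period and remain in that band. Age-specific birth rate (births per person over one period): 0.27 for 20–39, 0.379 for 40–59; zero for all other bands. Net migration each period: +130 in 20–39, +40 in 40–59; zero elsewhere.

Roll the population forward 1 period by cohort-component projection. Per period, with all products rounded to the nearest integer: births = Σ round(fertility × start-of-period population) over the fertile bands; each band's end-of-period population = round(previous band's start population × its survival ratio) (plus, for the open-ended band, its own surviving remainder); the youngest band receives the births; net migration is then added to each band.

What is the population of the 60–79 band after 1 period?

Period 1.
Births: 17300 * 0.27 = 4671  |  16300 * 0.379 = 6178 ⇒ total 10849
20–39: 5400 * 0.978 = 5281
40–59: 17300 * 0.968 = 16746
60–79: 16300 * 0.946 = 15420
80+: 8300 * 0.964 + 5200 * 0.661 = 8001 + 3437 = 11438
Net migration: 20–39 + 130 → 5411; 40–59 + 40 → 16786
Giving 10849 / 5411 / 16786 / 15420 / 11438.

15420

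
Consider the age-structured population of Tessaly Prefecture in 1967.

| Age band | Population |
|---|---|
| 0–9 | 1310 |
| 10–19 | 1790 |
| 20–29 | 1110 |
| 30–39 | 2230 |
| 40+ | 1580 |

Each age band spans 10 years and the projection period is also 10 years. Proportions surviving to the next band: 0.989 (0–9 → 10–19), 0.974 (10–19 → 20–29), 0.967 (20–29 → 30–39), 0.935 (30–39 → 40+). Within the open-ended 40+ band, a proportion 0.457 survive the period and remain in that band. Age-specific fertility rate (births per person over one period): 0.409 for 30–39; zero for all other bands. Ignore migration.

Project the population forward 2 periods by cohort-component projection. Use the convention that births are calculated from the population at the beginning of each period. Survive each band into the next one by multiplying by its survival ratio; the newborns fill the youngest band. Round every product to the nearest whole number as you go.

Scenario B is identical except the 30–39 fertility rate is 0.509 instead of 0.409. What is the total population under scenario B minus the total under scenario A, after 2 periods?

328

Period 1.
Births: 2230 * 0.409 = 912
10–19: 1310 * 0.989 = 1296
20–29: 1790 * 0.974 = 1743
30–39: 1110 * 0.967 = 1073
40+: 2230 * 0.935 + 1580 * 0.457 = 2085 + 722 = 2807
End of period: [912, 1296, 1743, 1073, 2807]
Period 2.
Births: 1073 * 0.409 = 439
10–19: 912 * 0.989 = 902
20–29: 1296 * 0.974 = 1262
30–39: 1743 * 0.967 = 1685
40+: 1073 * 0.935 + 2807 * 0.457 = 1003 + 1283 = 2286
End of period: [439, 902, 1262, 1685, 2286]
Scenario A total after 2 periods: 6574
Scenario B projection —
Period 1.
Births: 2230 * 0.509 = 1135
10–19: 1310 * 0.989 = 1296
20–29: 1790 * 0.974 = 1743
30–39: 1110 * 0.967 = 1073
40+: 2230 * 0.935 + 1580 * 0.457 = 2085 + 722 = 2807
End of period: [1135, 1296, 1743, 1073, 2807]
Period 2.
Births: 1073 * 0.509 = 546
10–19: 1135 * 0.989 = 1123
20–29: 1296 * 0.974 = 1262
30–39: 1743 * 0.967 = 1685
40+: 1073 * 0.935 + 2807 * 0.457 = 1003 + 1283 = 2286
End of period: [546, 1123, 1262, 1685, 2286]
Scenario B total after 2 periods: 6902
Difference B − A = 6902 − 6574 = 328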